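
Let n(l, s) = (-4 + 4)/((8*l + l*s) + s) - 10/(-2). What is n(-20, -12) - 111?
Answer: -106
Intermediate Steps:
n(l, s) = 5 (n(l, s) = 0/(s + 8*l + l*s) - 10*(-1/2) = 0 + 5 = 5)
n(-20, -12) - 111 = 5 - 111 = -106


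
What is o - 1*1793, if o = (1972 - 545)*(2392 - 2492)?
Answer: -144493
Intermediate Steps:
o = -142700 (o = 1427*(-100) = -142700)
o - 1*1793 = -142700 - 1*1793 = -142700 - 1793 = -144493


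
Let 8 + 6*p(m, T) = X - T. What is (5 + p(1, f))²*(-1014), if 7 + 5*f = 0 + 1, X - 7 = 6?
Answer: -5536609/150 ≈ -36911.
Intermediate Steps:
X = 13 (X = 7 + 6 = 13)
f = -6/5 (f = -7/5 + (0 + 1)/5 = -7/5 + (⅕)*1 = -7/5 + ⅕ = -6/5 ≈ -1.2000)
p(m, T) = ⅚ - T/6 (p(m, T) = -4/3 + (13 - T)/6 = -4/3 + (13/6 - T/6) = ⅚ - T/6)
(5 + p(1, f))²*(-1014) = (5 + (⅚ - ⅙*(-6/5)))²*(-1014) = (5 + (⅚ + ⅕))²*(-1014) = (5 + 31/30)²*(-1014) = (181/30)²*(-1014) = (32761/900)*(-1014) = -5536609/150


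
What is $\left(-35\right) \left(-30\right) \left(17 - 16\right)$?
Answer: $1050$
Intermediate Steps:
$\left(-35\right) \left(-30\right) \left(17 - 16\right) = 1050 \left(17 - 16\right) = 1050 \cdot 1 = 1050$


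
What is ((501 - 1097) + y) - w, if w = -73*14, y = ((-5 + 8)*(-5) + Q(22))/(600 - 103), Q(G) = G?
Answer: 30247/71 ≈ 426.01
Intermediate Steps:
y = 1/71 (y = ((-5 + 8)*(-5) + 22)/(600 - 103) = (3*(-5) + 22)/497 = (-15 + 22)*(1/497) = 7*(1/497) = 1/71 ≈ 0.014085)
w = -1022
((501 - 1097) + y) - w = ((501 - 1097) + 1/71) - 1*(-1022) = (-596 + 1/71) + 1022 = -42315/71 + 1022 = 30247/71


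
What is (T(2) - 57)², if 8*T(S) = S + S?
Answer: 12769/4 ≈ 3192.3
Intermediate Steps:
T(S) = S/4 (T(S) = (S + S)/8 = (2*S)/8 = S/4)
(T(2) - 57)² = ((¼)*2 - 57)² = (½ - 57)² = (-113/2)² = 12769/4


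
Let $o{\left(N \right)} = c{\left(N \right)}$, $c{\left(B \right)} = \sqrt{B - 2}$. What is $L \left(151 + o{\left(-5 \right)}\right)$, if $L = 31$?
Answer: $4681 + 31 i \sqrt{7} \approx 4681.0 + 82.018 i$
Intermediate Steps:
$c{\left(B \right)} = \sqrt{-2 + B}$
$o{\left(N \right)} = \sqrt{-2 + N}$
$L \left(151 + o{\left(-5 \right)}\right) = 31 \left(151 + \sqrt{-2 - 5}\right) = 31 \left(151 + \sqrt{-7}\right) = 31 \left(151 + i \sqrt{7}\right) = 4681 + 31 i \sqrt{7}$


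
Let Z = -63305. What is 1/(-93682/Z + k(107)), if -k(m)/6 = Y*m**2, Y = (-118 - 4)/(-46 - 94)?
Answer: -443135/26526253613 ≈ -1.6706e-5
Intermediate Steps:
Y = 61/70 (Y = -122/(-140) = -122*(-1/140) = 61/70 ≈ 0.87143)
k(m) = -183*m**2/35
1/(-93682/Z + k(107)) = 1/(-93682/(-63305) - 183/35*107**2) = 1/(-93682*(-1/63305) - 183/35*11449) = 1/(93682/63305 - 2095167/35) = 1/(-26526253613/443135) = -443135/26526253613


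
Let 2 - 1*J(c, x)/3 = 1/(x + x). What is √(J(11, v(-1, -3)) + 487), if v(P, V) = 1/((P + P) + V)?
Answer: √2002/2 ≈ 22.372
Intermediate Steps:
v(P, V) = 1/(V + 2*P) (v(P, V) = 1/(2*P + V) = 1/(V + 2*P))
J(c, x) = 6 - 3/(2*x) (J(c, x) = 6 - 3/(x + x) = 6 - 3*1/(2*x) = 6 - 3/(2*x))
√(J(11, v(-1, -3)) + 487) = √((6 - 3/(2*(1/(-3 + 2*(-1))))) + 487) = √((6 - 3/(2*(1/(-3 - 2)))) + 487) = √((6 - 3/(2*(1/(-5)))) + 487) = √((6 - 3/(2*(-⅕))) + 487) = √((6 - 3/2*(-5)) + 487) = √((6 + 15/2) + 487) = √(27/2 + 487) = √(1001/2) = √2002/2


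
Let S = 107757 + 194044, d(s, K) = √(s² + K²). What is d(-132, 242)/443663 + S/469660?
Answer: 301801/469660 + 2*√157/40333 ≈ 0.64322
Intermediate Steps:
d(s, K) = √(K² + s²)
S = 301801
d(-132, 242)/443663 + S/469660 = √(242² + (-132)²)/443663 + 301801/469660 = √(58564 + 17424)*(1/443663) + 301801*(1/469660) = √75988*(1/443663) + 301801/469660 = (22*√157)*(1/443663) + 301801/469660 = 2*√157/40333 + 301801/469660 = 301801/469660 + 2*√157/40333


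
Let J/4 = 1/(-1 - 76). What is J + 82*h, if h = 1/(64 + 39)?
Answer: 5902/7931 ≈ 0.74417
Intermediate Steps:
h = 1/103 ≈ 0.0097087
J = -4/77 (J = 4/(-1 - 76) = 4/(-77) = 4*(-1/77) = -4/77 ≈ -0.051948)
J + 82*h = -4/77 + 82*(1/103) = -4/77 + 82/103 = 5902/7931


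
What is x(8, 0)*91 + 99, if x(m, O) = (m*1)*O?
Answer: 99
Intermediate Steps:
x(m, O) = O*m (x(m, O) = m*O = O*m)
x(8, 0)*91 + 99 = (0*8)*91 + 99 = 0*91 + 99 = 0 + 99 = 99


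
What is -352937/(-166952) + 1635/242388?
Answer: 7151721673/3372263448 ≈ 2.1207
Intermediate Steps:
-352937/(-166952) + 1635/242388 = -352937*(-1/166952) + 1635*(1/242388) = 352937/166952 + 545/80796 = 7151721673/3372263448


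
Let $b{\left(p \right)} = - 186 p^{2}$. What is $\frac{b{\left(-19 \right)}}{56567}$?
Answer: $- \frac{67146}{56567} \approx -1.187$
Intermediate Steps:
$\frac{b{\left(-19 \right)}}{56567} = \frac{\left(-186\right) \left(-19\right)^{2}}{56567} = \left(-186\right) 361 \cdot \frac{1}{56567} = \left(-67146\right) \frac{1}{56567} = - \frac{67146}{56567}$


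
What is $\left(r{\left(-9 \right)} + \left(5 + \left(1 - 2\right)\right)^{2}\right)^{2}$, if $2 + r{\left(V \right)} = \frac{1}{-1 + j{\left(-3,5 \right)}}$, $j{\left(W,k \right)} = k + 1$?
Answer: $\frac{5041}{25} \approx 201.64$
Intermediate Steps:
$j{\left(W,k \right)} = 1 + k$
$r{\left(V \right)} = - \frac{9}{5}$ ($r{\left(V \right)} = -2 + \frac{1}{-1 + \left(1 + 5\right)} = -2 + \frac{1}{-1 + 6} = -2 + \frac{1}{5} = - \frac{9}{5}$)
$\left(r{\left(-9 \right)} + \left(5 + \left(1 - 2\right)\right)^{2}\right)^{2} = \left(- \frac{9}{5} + \left(5 + \left(1 - 2\right)\right)^{2}\right)^{2} = \left(- \frac{9}{5} + \left(5 - 1\right)^{2}\right)^{2} = \left(- \frac{9}{5} + 4^{2}\right)^{2} = \left(- \frac{9}{5} + 16\right)^{2} = \left(\frac{71}{5}\right)^{2} = \frac{5041}{25}$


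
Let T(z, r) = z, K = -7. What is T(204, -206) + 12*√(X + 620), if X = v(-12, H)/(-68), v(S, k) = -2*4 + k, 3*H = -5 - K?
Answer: 204 + 2*√6451602/17 ≈ 502.82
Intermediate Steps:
H = ⅔ (H = (-5 - 1*(-7))/3 = (-5 + 7)/3 = (⅓)*2 = ⅔ ≈ 0.66667)
v(S, k) = -8 + k
X = 11/102 (X = (-8 + ⅔)/(-68) = -22/3*(-1/68) = 11/102 ≈ 0.10784)
T(204, -206) + 12*√(X + 620) = 204 + 12*√(11/102 + 620) = 204 + 12*√(63251/102) = 204 + 12*(√6451602/102) = 204 + 2*√6451602/17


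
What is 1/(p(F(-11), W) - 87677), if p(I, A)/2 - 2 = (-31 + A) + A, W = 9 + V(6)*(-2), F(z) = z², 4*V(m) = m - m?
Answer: -1/87699 ≈ -1.1403e-5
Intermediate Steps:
V(m) = 0 (V(m) = (m - m)/4 = (¼)*0 = 0)
W = 9 (W = 9 + 0*(-2) = 9 + 0 = 9)
p(I, A) = -58 + 4*A (p(I, A) = 4 + 2*((-31 + A) + A) = 4 + 2*(-31 + 2*A) = 4 + (-62 + 4*A) = -58 + 4*A)
1/(p(F(-11), W) - 87677) = 1/((-58 + 4*9) - 87677) = 1/((-58 + 36) - 87677) = 1/(-22 - 87677) = 1/(-87699) = -1/87699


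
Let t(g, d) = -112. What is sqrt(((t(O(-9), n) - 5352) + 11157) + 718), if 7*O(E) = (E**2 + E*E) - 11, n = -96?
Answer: sqrt(6411) ≈ 80.069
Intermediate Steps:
O(E) = -11/7 + 2*E**2/7 (O(E) = ((E**2 + E*E) - 11)/7 = ((E**2 + E**2) - 11)/7 = (2*E**2 - 11)/7 = (-11 + 2*E**2)/7 = -11/7 + 2*E**2/7)
sqrt(((t(O(-9), n) - 5352) + 11157) + 718) = sqrt(((-112 - 5352) + 11157) + 718) = sqrt((-5464 + 11157) + 718) = sqrt(5693 + 718) = sqrt(6411)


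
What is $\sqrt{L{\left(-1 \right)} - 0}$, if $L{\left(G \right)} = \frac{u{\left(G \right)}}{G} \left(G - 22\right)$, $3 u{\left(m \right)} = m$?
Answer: $\frac{i \sqrt{69}}{3} \approx 2.7689 i$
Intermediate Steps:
$u{\left(m \right)} = \frac{m}{3}$
$L{\left(G \right)} = - \frac{22}{3} + \frac{G}{3}$ ($L{\left(G \right)} = \frac{\frac{1}{3} G}{G} \left(G - 22\right) = \frac{-22 + G}{3} = - \frac{22}{3} + \frac{G}{3}$)
$\sqrt{L{\left(-1 \right)} - 0} = \sqrt{\left(- \frac{22}{3} + \frac{1}{3} \left(-1\right)\right) - 0} = \sqrt{\left(- \frac{22}{3} - \frac{1}{3}\right) + 0} = \sqrt{- \frac{23}{3} + 0} = \sqrt{- \frac{23}{3}} = \frac{i \sqrt{69}}{3}$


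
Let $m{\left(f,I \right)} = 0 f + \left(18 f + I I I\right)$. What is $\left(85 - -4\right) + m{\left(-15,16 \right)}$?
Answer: $3915$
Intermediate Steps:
$m{\left(f,I \right)} = I^{3} + 18 f$ ($m{\left(f,I \right)} = 0 + \left(18 f + I^{2} I\right) = 0 + \left(18 f + I^{3}\right) = 0 + \left(I^{3} + 18 f\right) = I^{3} + 18 f$)
$\left(85 - -4\right) + m{\left(-15,16 \right)} = \left(85 - -4\right) + \left(16^{3} + 18 \left(-15\right)\right) = \left(85 + 4\right) + \left(4096 - 270\right) = 89 + 3826 = 3915$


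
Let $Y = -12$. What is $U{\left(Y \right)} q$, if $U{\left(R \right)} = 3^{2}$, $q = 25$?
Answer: $225$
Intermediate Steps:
$U{\left(R \right)} = 9$
$U{\left(Y \right)} q = 9 \cdot 25 = 225$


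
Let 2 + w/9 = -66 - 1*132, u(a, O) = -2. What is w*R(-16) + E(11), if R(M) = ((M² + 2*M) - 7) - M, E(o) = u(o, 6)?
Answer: -419402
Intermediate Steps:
E(o) = -2
w = -1800 (w = -18 + 9*(-66 - 1*132) = -18 + 9*(-66 - 132) = -18 + 9*(-198) = -18 - 1782 = -1800)
R(M) = -7 + M + M² (R(M) = (-7 + M² + 2*M) - M = -7 + M + M²)
w*R(-16) + E(11) = -1800*(-7 - 16 + (-16)²) - 2 = -1800*(-7 - 16 + 256) - 2 = -1800*233 - 2 = -419400 - 2 = -419402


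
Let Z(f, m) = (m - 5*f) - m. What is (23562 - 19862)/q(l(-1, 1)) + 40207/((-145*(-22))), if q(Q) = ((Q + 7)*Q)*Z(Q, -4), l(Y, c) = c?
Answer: -127434/1595 ≈ -79.896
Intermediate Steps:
Z(f, m) = -5*f
q(Q) = -5*Q²*(7 + Q) (q(Q) = ((Q + 7)*Q)*(-5*Q) = ((7 + Q)*Q)*(-5*Q) = (Q*(7 + Q))*(-5*Q) = -5*Q²*(7 + Q))
(23562 - 19862)/q(l(-1, 1)) + 40207/((-145*(-22))) = (23562 - 19862)/((5*1²*(-7 - 1*1))) + 40207/((-145*(-22))) = 3700/((5*1*(-7 - 1))) + 40207/3190 = 3700/((5*1*(-8))) + 40207*(1/3190) = 3700/(-40) + 40207/3190 = 3700*(-1/40) + 40207/3190 = -185/2 + 40207/3190 = -127434/1595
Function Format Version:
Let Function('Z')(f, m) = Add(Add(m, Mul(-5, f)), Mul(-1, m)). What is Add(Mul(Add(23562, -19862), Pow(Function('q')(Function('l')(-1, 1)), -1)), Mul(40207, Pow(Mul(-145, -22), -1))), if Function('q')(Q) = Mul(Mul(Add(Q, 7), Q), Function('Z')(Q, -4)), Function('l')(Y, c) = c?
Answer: Rational(-127434, 1595) ≈ -79.896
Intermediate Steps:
Function('Z')(f, m) = Mul(-5, f)
Function('q')(Q) = Mul(-5, Pow(Q, 2), Add(7, Q)) (Function('q')(Q) = Mul(Mul(Add(Q, 7), Q), Mul(-5, Q)) = Mul(Mul(Add(7, Q), Q), Mul(-5, Q)) = Mul(Mul(Q, Add(7, Q)), Mul(-5, Q)) = Mul(-5, Pow(Q, 2), Add(7, Q)))
Add(Mul(Add(23562, -19862), Pow(Function('q')(Function('l')(-1, 1)), -1)), Mul(40207, Pow(Mul(-145, -22), -1))) = Add(Mul(Add(23562, -19862), Pow(Mul(5, Pow(1, 2), Add(-7, Mul(-1, 1))), -1)), Mul(40207, Pow(Mul(-145, -22), -1))) = Add(Mul(3700, Pow(Mul(5, 1, Add(-7, -1)), -1)), Mul(40207, Pow(3190, -1))) = Add(Mul(3700, Pow(Mul(5, 1, -8), -1)), Mul(40207, Rational(1, 3190))) = Add(Mul(3700, Pow(-40, -1)), Rational(40207, 3190)) = Add(Mul(3700, Rational(-1, 40)), Rational(40207, 3190)) = Add(Rational(-185, 2), Rational(40207, 3190)) = Rational(-127434, 1595)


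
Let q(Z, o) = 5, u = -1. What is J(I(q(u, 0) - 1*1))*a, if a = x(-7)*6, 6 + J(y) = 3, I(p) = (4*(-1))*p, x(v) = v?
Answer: 126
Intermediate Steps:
I(p) = -4*p
J(y) = -3 (J(y) = -6 + 3 = -3)
a = -42 (a = -7*6 = -42)
J(I(q(u, 0) - 1*1))*a = -3*(-42) = 126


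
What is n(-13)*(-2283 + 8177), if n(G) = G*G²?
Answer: -12949118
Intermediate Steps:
n(G) = G³
n(-13)*(-2283 + 8177) = (-13)³*(-2283 + 8177) = -2197*5894 = -12949118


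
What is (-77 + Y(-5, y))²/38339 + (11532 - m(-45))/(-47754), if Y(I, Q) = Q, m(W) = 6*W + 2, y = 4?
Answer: -2019583/18682047 ≈ -0.10810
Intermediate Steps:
m(W) = 2 + 6*W
(-77 + Y(-5, y))²/38339 + (11532 - m(-45))/(-47754) = (-77 + 4)²/38339 + (11532 - (2 + 6*(-45)))/(-47754) = (-73)²*(1/38339) + (11532 - (2 - 270))*(-1/47754) = 5329*(1/38339) + (11532 - 1*(-268))*(-1/47754) = 5329/38339 + (11532 + 268)*(-1/47754) = 5329/38339 + 11800*(-1/47754) = 5329/38339 - 5900/23877 = -2019583/18682047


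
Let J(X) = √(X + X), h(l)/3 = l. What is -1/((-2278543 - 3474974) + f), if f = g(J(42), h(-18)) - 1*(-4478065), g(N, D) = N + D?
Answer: 637753/813457777976 + √21/813457777976 ≈ 7.8401e-7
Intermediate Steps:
h(l) = 3*l
J(X) = √2*√X (J(X) = √(2*X) = √2*√X)
g(N, D) = D + N
f = 4478011 + 2*√21 (f = (3*(-18) + √2*√42) - 1*(-4478065) = (-54 + 2*√21) + 4478065 = 4478011 + 2*√21 ≈ 4.4780e+6)
-1/((-2278543 - 3474974) + f) = -1/((-2278543 - 3474974) + (4478011 + 2*√21)) = -1/(-5753517 + (4478011 + 2*√21)) = -1/(-1275506 + 2*√21)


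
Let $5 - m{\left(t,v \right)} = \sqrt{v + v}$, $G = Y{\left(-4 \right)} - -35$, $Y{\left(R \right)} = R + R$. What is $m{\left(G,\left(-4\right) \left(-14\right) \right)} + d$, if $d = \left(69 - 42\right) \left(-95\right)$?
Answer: $-2560 - 4 \sqrt{7} \approx -2570.6$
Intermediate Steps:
$Y{\left(R \right)} = 2 R$
$G = 27$ ($G = 2 \left(-4\right) - -35 = -8 + 35 = 27$)
$d = -2565$ ($d = 27 \left(-95\right) = -2565$)
$m{\left(t,v \right)} = 5 - \sqrt{2} \sqrt{v}$ ($m{\left(t,v \right)} = 5 - \sqrt{v + v} = 5 - \sqrt{2 v} = 5 - \sqrt{2} \sqrt{v}$)
$m{\left(G,\left(-4\right) \left(-14\right) \right)} + d = \left(5 - \sqrt{2} \sqrt{\left(-4\right) \left(-14\right)}\right) - 2565 = \left(5 - \sqrt{2} \sqrt{56}\right) - 2565 = \left(5 - \sqrt{2} \cdot 2 \sqrt{14}\right) - 2565 = \left(5 - 4 \sqrt{7}\right) - 2565 = -2560 - 4 \sqrt{7}$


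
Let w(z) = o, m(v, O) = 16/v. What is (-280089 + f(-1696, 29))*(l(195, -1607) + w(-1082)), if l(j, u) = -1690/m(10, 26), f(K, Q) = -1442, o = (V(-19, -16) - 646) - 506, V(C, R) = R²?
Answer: 2198475579/4 ≈ 5.4962e+8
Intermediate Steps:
o = -896 (o = ((-16)² - 646) - 506 = (256 - 646) - 506 = -390 - 506 = -896)
w(z) = -896
l(j, u) = -4225/4 (l(j, u) = -1690/(16/10) = -1690/(16*(⅒)) = -1690/8/5 = -1690*5/8 = -4225/4)
(-280089 + f(-1696, 29))*(l(195, -1607) + w(-1082)) = (-280089 - 1442)*(-4225/4 - 896) = -281531*(-7809/4) = 2198475579/4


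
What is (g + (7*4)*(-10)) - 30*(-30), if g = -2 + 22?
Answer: 640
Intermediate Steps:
g = 20
(g + (7*4)*(-10)) - 30*(-30) = (20 + (7*4)*(-10)) - 30*(-30) = (20 + 28*(-10)) - 1*(-900) = (20 - 280) + 900 = -260 + 900 = 640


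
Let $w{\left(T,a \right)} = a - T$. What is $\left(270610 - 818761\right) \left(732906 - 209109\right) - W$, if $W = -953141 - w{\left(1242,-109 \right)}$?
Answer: $-287118897557$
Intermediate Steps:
$W = -951790$ ($W = -953141 - \left(-109 - 1242\right) = -953141 - -1351 = -953141 + 1351 = -951790$)
$\left(270610 - 818761\right) \left(732906 - 209109\right) - W = \left(270610 - 818761\right) \left(732906 - 209109\right) - -951790 = \left(-548151\right) 523797 + 951790 = -287119849347 + 951790 = -287118897557$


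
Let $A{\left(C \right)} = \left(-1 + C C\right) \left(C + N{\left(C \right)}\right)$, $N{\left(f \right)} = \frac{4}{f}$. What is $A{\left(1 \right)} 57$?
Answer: $0$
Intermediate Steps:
$A{\left(C \right)} = \left(-1 + C^{2}\right) \left(C + \frac{4}{C}\right)$ ($A{\left(C \right)} = \left(-1 + C C\right) \left(C + \frac{4}{C}\right) = \left(-1 + C^{2}\right) \left(C + \frac{4}{C}\right)$)
$A{\left(1 \right)} 57 = \left(1^{3} - \frac{4}{1} + 3 \cdot 1\right) 57 = \left(1 - 4 + 3\right) 57 = 0 \cdot 57 = 0$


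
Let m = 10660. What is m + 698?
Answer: 11358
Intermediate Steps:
m + 698 = 10660 + 698 = 11358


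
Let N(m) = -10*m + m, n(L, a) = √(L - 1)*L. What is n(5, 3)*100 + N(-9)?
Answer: 1081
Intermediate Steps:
n(L, a) = L*√(-1 + L) (n(L, a) = √(-1 + L)*L = L*√(-1 + L))
N(m) = -9*m
n(5, 3)*100 + N(-9) = (5*√(-1 + 5))*100 - 9*(-9) = (5*√4)*100 + 81 = (5*2)*100 + 81 = 10*100 + 81 = 1000 + 81 = 1081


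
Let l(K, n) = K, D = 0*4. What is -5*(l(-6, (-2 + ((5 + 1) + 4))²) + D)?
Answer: 30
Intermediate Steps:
D = 0
-5*(l(-6, (-2 + ((5 + 1) + 4))²) + D) = -5*(-6 + 0) = -5*(-6) = 30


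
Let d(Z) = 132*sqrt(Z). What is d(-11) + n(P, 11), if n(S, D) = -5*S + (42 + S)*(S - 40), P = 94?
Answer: 6874 + 132*I*sqrt(11) ≈ 6874.0 + 437.79*I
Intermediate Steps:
n(S, D) = -5*S + (-40 + S)*(42 + S) (n(S, D) = -5*S + (42 + S)*(-40 + S) = -5*S + (-40 + S)*(42 + S))
d(-11) + n(P, 11) = 132*sqrt(-11) + (-1680 + 94**2 - 3*94) = 132*(I*sqrt(11)) + (-1680 + 8836 - 282) = 132*I*sqrt(11) + 6874 = 6874 + 132*I*sqrt(11)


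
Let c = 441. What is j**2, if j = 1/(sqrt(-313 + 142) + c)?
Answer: 1/(9*(147 + I*sqrt(19))**2) ≈ 5.1283e-6 - 3.044e-7*I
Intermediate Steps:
j = 1/(441 + 3*I*sqrt(19)) (j = 1/(sqrt(-313 + 142) + 441) = 1/(sqrt(-171) + 441) = 1/(3*I*sqrt(19) + 441) = 1/(441 + 3*I*sqrt(19)) ≈ 0.0022656 - 6.718e-5*I)
j**2 = (49/21628 - I*sqrt(19)/64884)**2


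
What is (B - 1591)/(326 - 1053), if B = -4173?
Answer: 5764/727 ≈ 7.9285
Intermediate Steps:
(B - 1591)/(326 - 1053) = (-4173 - 1591)/(326 - 1053) = -5764/(-727) = -5764*(-1/727) = 5764/727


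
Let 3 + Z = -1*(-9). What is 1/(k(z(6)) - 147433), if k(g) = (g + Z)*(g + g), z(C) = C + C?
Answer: -1/147001 ≈ -6.8027e-6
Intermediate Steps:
Z = 6 (Z = -3 - 1*(-9) = -3 + 9 = 6)
z(C) = 2*C
k(g) = 2*g*(6 + g) (k(g) = (g + 6)*(g + g) = (6 + g)*(2*g) = 2*g*(6 + g))
1/(k(z(6)) - 147433) = 1/(2*(2*6)*(6 + 2*6) - 147433) = 1/(2*12*(6 + 12) - 147433) = 1/(2*12*18 - 147433) = 1/(432 - 147433) = 1/(-147001) = -1/147001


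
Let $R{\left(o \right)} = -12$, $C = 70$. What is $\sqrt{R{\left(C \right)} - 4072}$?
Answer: $2 i \sqrt{1021} \approx 63.906 i$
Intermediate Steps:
$\sqrt{R{\left(C \right)} - 4072} = \sqrt{-12 - 4072} = \sqrt{-4084} = 2 i \sqrt{1021}$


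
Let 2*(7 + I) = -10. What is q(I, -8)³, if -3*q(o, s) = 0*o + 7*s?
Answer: 175616/27 ≈ 6504.3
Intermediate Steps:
I = -12 (I = -7 + (½)*(-10) = -7 - 5 = -12)
q(o, s) = -7*s/3 (q(o, s) = -(0*o + 7*s)/3 = -(0 + 7*s)/3 = -7*s/3)
q(I, -8)³ = (-7/3*(-8))³ = (56/3)³ = 175616/27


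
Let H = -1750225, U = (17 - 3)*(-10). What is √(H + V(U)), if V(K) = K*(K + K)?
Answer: 5*I*√68441 ≈ 1308.1*I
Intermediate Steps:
U = -140 (U = 14*(-10) = -140)
V(K) = 2*K² (V(K) = K*(2*K) = 2*K²)
√(H + V(U)) = √(-1750225 + 2*(-140)²) = √(-1750225 + 2*19600) = √(-1750225 + 39200) = √(-1711025) = 5*I*√68441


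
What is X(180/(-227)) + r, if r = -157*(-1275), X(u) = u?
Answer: 45439545/227 ≈ 2.0017e+5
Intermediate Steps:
r = 200175
X(180/(-227)) + r = 180/(-227) + 200175 = 180*(-1/227) + 200175 = -180/227 + 200175 = 45439545/227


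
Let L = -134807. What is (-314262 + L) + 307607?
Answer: -141462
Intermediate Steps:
(-314262 + L) + 307607 = (-314262 - 134807) + 307607 = -449069 + 307607 = -141462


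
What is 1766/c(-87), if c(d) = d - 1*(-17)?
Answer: -883/35 ≈ -25.229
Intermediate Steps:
c(d) = 17 + d (c(d) = d + 17 = 17 + d)
1766/c(-87) = 1766/(17 - 87) = 1766/(-70) = 1766*(-1/70) = -883/35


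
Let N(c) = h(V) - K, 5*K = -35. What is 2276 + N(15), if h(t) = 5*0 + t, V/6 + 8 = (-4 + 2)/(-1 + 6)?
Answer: 11163/5 ≈ 2232.6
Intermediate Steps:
V = -252/5 (V = -48 + 6*((-4 + 2)/(-1 + 6)) = -48 + 6*(-2/5) = -48 + 6*(-2*⅕) = -48 + 6*(-⅖) = -48 - 12/5 = -252/5 ≈ -50.400)
K = -7 (K = (⅕)*(-35) = -7)
h(t) = t (h(t) = 0 + t = t)
N(c) = -217/5 (N(c) = -252/5 - 1*(-7) = -252/5 + 7 = -217/5)
2276 + N(15) = 2276 - 217/5 = 11163/5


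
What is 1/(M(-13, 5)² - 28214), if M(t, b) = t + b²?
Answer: -1/28070 ≈ -3.5625e-5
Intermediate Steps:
1/(M(-13, 5)² - 28214) = 1/((-13 + 5²)² - 28214) = 1/((-13 + 25)² - 28214) = 1/(12² - 28214) = 1/(144 - 28214) = 1/(-28070) = -1/28070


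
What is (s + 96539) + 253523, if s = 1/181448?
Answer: 63518049777/181448 ≈ 3.5006e+5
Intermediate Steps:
s = 1/181448 ≈ 5.5112e-6
(s + 96539) + 253523 = (1/181448 + 96539) + 253523 = 17516808473/181448 + 253523 = 63518049777/181448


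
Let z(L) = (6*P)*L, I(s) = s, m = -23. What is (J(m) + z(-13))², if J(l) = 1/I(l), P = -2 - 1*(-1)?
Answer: 3214849/529 ≈ 6077.2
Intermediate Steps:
P = -1 (P = -2 + 1 = -1)
J(l) = 1/l
z(L) = -6*L (z(L) = (6*(-1))*L = -6*L)
(J(m) + z(-13))² = (1/(-23) - 6*(-13))² = (-1/23 + 78)² = (1793/23)² = 3214849/529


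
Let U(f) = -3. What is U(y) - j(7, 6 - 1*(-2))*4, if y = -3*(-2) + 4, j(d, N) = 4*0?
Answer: -3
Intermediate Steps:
j(d, N) = 0
y = 10 (y = 6 + 4 = 10)
U(y) - j(7, 6 - 1*(-2))*4 = -3 - 0*4 = -3 - 1*0 = -3 + 0 = -3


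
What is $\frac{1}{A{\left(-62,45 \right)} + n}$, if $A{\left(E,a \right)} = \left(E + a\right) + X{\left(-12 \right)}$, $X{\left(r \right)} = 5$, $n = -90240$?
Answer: $- \frac{1}{90252} \approx -1.108 \cdot 10^{-5}$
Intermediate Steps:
$A{\left(E,a \right)} = 5 + E + a$ ($A{\left(E,a \right)} = \left(E + a\right) + 5 = 5 + E + a$)
$\frac{1}{A{\left(-62,45 \right)} + n} = \frac{1}{\left(5 - 62 + 45\right) - 90240} = \frac{1}{-12 - 90240} = \frac{1}{-90252} = - \frac{1}{90252}$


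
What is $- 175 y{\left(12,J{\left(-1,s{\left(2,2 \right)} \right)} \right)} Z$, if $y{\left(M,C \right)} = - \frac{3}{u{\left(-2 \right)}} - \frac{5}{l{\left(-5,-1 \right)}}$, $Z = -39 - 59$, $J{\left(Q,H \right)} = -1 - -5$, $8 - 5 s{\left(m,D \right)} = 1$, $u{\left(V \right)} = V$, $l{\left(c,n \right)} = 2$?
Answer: $-17150$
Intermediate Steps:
$s{\left(m,D \right)} = \frac{7}{5}$ ($s{\left(m,D \right)} = \frac{8}{5} - \frac{1}{5} = \frac{7}{5}$)
$J{\left(Q,H \right)} = 4$ ($J{\left(Q,H \right)} = -1 + 5 = 4$)
$Z = -98$ ($Z = -39 - 59 = -98$)
$y{\left(M,C \right)} = -1$ ($y{\left(M,C \right)} = - \frac{3}{-2} - \frac{5}{2} = \left(-3\right) \left(- \frac{1}{2}\right) - \frac{5}{2} = \frac{3}{2} - \frac{5}{2} = -1$)
$- 175 y{\left(12,J{\left(-1,s{\left(2,2 \right)} \right)} \right)} Z = \left(-175\right) \left(-1\right) \left(-98\right) = 175 \left(-98\right) = -17150$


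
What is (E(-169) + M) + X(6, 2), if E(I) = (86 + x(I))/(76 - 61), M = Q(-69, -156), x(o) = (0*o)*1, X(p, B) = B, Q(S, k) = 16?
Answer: 356/15 ≈ 23.733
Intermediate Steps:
x(o) = 0 (x(o) = 0*1 = 0)
M = 16
E(I) = 86/15 (E(I) = (86 + 0)/(76 - 61) = 86/15)
(E(-169) + M) + X(6, 2) = (86/15 + 16) + 2 = 326/15 + 2 = 356/15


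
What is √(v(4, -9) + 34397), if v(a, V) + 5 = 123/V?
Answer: √309405/3 ≈ 185.41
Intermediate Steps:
v(a, V) = -5 + 123/V
√(v(4, -9) + 34397) = √((-5 + 123/(-9)) + 34397) = √((-5 + 123*(-⅑)) + 34397) = √((-5 - 41/3) + 34397) = √(-56/3 + 34397) = √(103135/3) = √309405/3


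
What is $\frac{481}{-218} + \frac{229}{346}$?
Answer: $- \frac{29126}{18857} \approx -1.5446$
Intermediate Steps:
$\frac{481}{-218} + \frac{229}{346} = 481 \left(- \frac{1}{218}\right) + 229 \cdot \frac{1}{346} = - \frac{481}{218} + \frac{229}{346} = - \frac{29126}{18857}$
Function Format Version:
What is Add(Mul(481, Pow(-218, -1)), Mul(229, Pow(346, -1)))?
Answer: Rational(-29126, 18857) ≈ -1.5446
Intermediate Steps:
Add(Mul(481, Pow(-218, -1)), Mul(229, Pow(346, -1))) = Add(Mul(481, Rational(-1, 218)), Mul(229, Rational(1, 346))) = Add(Rational(-481, 218), Rational(229, 346)) = Rational(-29126, 18857)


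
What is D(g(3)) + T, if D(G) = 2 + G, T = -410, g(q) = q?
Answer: -405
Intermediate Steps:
D(g(3)) + T = (2 + 3) - 410 = 5 - 410 = -405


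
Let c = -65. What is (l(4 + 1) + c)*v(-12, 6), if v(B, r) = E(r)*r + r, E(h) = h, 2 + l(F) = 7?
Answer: -2520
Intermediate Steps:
l(F) = 5 (l(F) = -2 + 7 = 5)
v(B, r) = r + r² (v(B, r) = r*r + r = r² + r = r + r²)
(l(4 + 1) + c)*v(-12, 6) = (5 - 65)*(6*(1 + 6)) = -360*7 = -60*42 = -2520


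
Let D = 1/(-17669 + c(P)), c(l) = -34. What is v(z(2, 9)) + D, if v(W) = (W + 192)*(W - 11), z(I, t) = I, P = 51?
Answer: -30909439/17703 ≈ -1746.0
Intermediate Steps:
D = -1/17703 (D = 1/(-17669 - 34) = 1/(-17703) = -1/17703 ≈ -5.6488e-5)
v(W) = (-11 + W)*(192 + W) (v(W) = (192 + W)*(-11 + W) = (-11 + W)*(192 + W))
v(z(2, 9)) + D = (-2112 + 2² + 181*2) - 1/17703 = (-2112 + 4 + 362) - 1/17703 = -1746 - 1/17703 = -30909439/17703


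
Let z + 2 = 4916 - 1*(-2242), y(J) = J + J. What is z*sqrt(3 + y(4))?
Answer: 7156*sqrt(11) ≈ 23734.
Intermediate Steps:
y(J) = 2*J
z = 7156 (z = -2 + (4916 - 1*(-2242)) = -2 + (4916 + 2242) = -2 + 7158 = 7156)
z*sqrt(3 + y(4)) = 7156*sqrt(3 + 2*4) = 7156*sqrt(3 + 8) = 7156*sqrt(11)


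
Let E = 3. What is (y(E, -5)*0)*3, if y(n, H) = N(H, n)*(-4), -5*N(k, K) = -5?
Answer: 0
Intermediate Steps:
N(k, K) = 1 (N(k, K) = -⅕*(-5) = 1)
y(n, H) = -4 (y(n, H) = 1*(-4) = -4)
(y(E, -5)*0)*3 = -4*0*3 = 0*3 = 0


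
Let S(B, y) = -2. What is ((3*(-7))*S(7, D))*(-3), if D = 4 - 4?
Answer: -126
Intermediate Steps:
D = 0
((3*(-7))*S(7, D))*(-3) = ((3*(-7))*(-2))*(-3) = -21*(-2)*(-3) = 42*(-3) = -126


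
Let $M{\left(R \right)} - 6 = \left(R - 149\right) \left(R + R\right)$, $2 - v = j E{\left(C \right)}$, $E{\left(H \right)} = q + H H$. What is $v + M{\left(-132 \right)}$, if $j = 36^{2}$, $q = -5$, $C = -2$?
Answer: $75488$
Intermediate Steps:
$j = 1296$
$E{\left(H \right)} = -5 + H^{2}$ ($E{\left(H \right)} = -5 + H H = -5 + H^{2}$)
$v = 1298$ ($v = 2 - 1296 \left(-5 + \left(-2\right)^{2}\right) = 2 - 1296 \left(-5 + 4\right) = 2 - 1296 \left(-1\right) = 2 - -1296 = 2 + 1296 = 1298$)
$M{\left(R \right)} = 6 + 2 R \left(-149 + R\right)$ ($M{\left(R \right)} = 6 + \left(R - 149\right) \left(R + R\right) = 6 + \left(-149 + R\right) 2 R = 6 + 2 R \left(-149 + R\right)$)
$v + M{\left(-132 \right)} = 1298 + \left(6 - -39336 + 2 \left(-132\right)^{2}\right) = 1298 + \left(6 + 39336 + 2 \cdot 17424\right) = 1298 + \left(6 + 39336 + 34848\right) = 1298 + 74190 = 75488$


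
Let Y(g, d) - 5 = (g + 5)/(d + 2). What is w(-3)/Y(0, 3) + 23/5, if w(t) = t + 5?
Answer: 74/15 ≈ 4.9333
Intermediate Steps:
Y(g, d) = 5 + (5 + g)/(2 + d) (Y(g, d) = 5 + (g + 5)/(d + 2) = 5 + (5 + g)/(2 + d))
w(t) = 5 + t
w(-3)/Y(0, 3) + 23/5 = (5 - 3)/(((15 + 0 + 5*3)/(2 + 3))) + 23/5 = 2/((15 + 0 + 15)/5) + 23*(⅕) = 2/((⅕)*30) + 23/5 = 2/6 + 23/5 = (⅙)*2 + 23/5 = ⅓ + 23/5 = 74/15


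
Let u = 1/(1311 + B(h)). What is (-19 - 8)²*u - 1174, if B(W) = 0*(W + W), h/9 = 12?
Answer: -512795/437 ≈ -1173.4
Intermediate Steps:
h = 108 (h = 9*12 = 108)
B(W) = 0 (B(W) = 0*(2*W) = 0)
u = 1/1311 (u = 1/(1311 + 0) = 1/1311 ≈ 0.00076278)
(-19 - 8)²*u - 1174 = (-19 - 8)²*(1/1311) - 1174 = (-27)²*(1/1311) - 1174 = 729*(1/1311) - 1174 = 243/437 - 1174 = -512795/437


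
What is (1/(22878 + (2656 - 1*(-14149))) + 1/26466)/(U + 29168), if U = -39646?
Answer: -66149/11004522412884 ≈ -6.0111e-9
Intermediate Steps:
(1/(22878 + (2656 - 1*(-14149))) + 1/26466)/(U + 29168) = (1/(22878 + (2656 - 1*(-14149))) + 1/26466)/(-39646 + 29168) = (1/(22878 + (2656 + 14149)) + 1/26466)/(-10478) = (1/(22878 + 16805) + 1/26466)*(-1/10478) = (1/39683 + 1/26466)*(-1/10478) = (66149/1050250278)*(-1/10478) = -66149/11004522412884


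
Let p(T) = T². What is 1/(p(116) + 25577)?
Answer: 1/39033 ≈ 2.5619e-5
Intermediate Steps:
1/(p(116) + 25577) = 1/(116² + 25577) = 1/(13456 + 25577) = 1/39033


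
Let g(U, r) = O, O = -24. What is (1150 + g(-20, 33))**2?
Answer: 1267876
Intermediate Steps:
g(U, r) = -24
(1150 + g(-20, 33))**2 = (1150 - 24)**2 = 1126**2 = 1267876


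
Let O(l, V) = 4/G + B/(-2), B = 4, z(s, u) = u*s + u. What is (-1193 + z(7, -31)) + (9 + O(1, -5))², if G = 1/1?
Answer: -1320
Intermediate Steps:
G = 1
z(s, u) = u + s*u (z(s, u) = s*u + u = u + s*u)
O(l, V) = 2 (O(l, V) = 4/1 + 4/(-2) = 4*1 + 4*(-½) = 4 - 2 = 2)
(-1193 + z(7, -31)) + (9 + O(1, -5))² = (-1193 - 31*(1 + 7)) + (9 + 2)² = (-1193 - 31*8) + 11² = (-1193 - 248) + 121 = -1441 + 121 = -1320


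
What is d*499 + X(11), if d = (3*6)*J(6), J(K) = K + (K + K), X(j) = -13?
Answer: 161663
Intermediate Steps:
J(K) = 3*K (J(K) = K + 2*K = 3*K)
d = 324 (d = (3*6)*(3*6) = 18*18 = 324)
d*499 + X(11) = 324*499 - 13 = 161676 - 13 = 161663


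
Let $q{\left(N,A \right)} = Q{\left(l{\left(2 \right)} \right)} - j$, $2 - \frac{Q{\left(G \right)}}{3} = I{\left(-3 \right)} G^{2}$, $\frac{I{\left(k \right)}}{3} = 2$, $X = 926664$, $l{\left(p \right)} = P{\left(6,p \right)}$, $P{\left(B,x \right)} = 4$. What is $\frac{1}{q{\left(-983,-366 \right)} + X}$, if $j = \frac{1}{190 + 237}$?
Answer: $\frac{427}{395565113} \approx 1.0795 \cdot 10^{-6}$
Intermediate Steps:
$l{\left(p \right)} = 4$
$I{\left(k \right)} = 6$ ($I{\left(k \right)} = 3 \cdot 2 = 6$)
$Q{\left(G \right)} = 6 - 18 G^{2}$ ($Q{\left(G \right)} = 6 - 3 \cdot 6 G^{2} = 6 - 18 G^{2}$)
$j = \frac{1}{427} \approx 0.0023419$
$q{\left(N,A \right)} = - \frac{120415}{427}$ ($q{\left(N,A \right)} = \left(6 - 18 \cdot 4^{2}\right) - \frac{1}{427} = \left(6 - 288\right) - \frac{1}{427} = -282 - \frac{1}{427} = - \frac{120415}{427}$)
$\frac{1}{q{\left(-983,-366 \right)} + X} = \frac{1}{- \frac{120415}{427} + 926664} = \frac{1}{\frac{395565113}{427}} = \frac{427}{395565113}$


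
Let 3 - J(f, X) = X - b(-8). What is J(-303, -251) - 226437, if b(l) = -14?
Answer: -226197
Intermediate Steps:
J(f, X) = -11 - X (J(f, X) = 3 - (X - 1*(-14)) = 3 - (X + 14) = 3 - (14 + X) = 3 + (-14 - X) = -11 - X)
J(-303, -251) - 226437 = (-11 - 1*(-251)) - 226437 = (-11 + 251) - 226437 = 240 - 226437 = -226197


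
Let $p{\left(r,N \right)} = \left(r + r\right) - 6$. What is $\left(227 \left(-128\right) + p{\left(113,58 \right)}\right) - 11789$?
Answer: $-40625$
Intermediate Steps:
$p{\left(r,N \right)} = -6 + 2 r$ ($p{\left(r,N \right)} = 2 r - 6 = -6 + 2 r$)
$\left(227 \left(-128\right) + p{\left(113,58 \right)}\right) - 11789 = \left(227 \left(-128\right) + \left(-6 + 2 \cdot 113\right)\right) - 11789 = \left(-29056 + \left(-6 + 226\right)\right) - 11789 = \left(-29056 + 220\right) - 11789 = -28836 - 11789 = -40625$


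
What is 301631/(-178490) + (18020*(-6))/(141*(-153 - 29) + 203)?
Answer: 11619115171/4544176910 ≈ 2.5569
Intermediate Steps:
301631/(-178490) + (18020*(-6))/(141*(-153 - 29) + 203) = 301631*(-1/178490) - 108120/(141*(-182) + 203) = -301631/178490 - 108120/(-25662 + 203) = -301631/178490 - 108120/(-25459) = -301631/178490 - 108120*(-1/25459) = -301631/178490 + 108120/25459 = 11619115171/4544176910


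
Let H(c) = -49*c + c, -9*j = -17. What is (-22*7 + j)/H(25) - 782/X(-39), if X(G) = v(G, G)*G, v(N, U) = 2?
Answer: 1425397/140400 ≈ 10.152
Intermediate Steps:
j = 17/9 (j = -⅑*(-17) = 17/9 ≈ 1.8889)
X(G) = 2*G
H(c) = -48*c
(-22*7 + j)/H(25) - 782/X(-39) = (-22*7 + 17/9)/((-48*25)) - 782/(2*(-39)) = (-154 + 17/9)/(-1200) - 782/(-78) = -1369/9*(-1/1200) - 782*(-1/78) = 1369/10800 + 391/39 = 1425397/140400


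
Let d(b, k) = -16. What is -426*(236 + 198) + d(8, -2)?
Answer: -184900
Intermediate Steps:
-426*(236 + 198) + d(8, -2) = -426*(236 + 198) - 16 = -426*434 - 16 = -184884 - 16 = -184900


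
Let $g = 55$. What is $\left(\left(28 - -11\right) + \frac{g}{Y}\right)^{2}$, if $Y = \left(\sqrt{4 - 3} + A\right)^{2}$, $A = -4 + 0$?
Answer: $\frac{164836}{81} \approx 2035.0$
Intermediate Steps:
$A = -4$
$Y = 9$ ($Y = \left(\sqrt{4 - 3} - 4\right)^{2} = \left(\sqrt{1} - 4\right)^{2} = \left(1 - 4\right)^{2} = \left(-3\right)^{2} = 9$)
$\left(\left(28 - -11\right) + \frac{g}{Y}\right)^{2} = \left(\left(28 - -11\right) + \frac{55}{9}\right)^{2} = \left(\left(28 + 11\right) + 55 \cdot \frac{1}{9}\right)^{2} = \left(39 + \frac{55}{9}\right)^{2} = \left(\frac{406}{9}\right)^{2} = \frac{164836}{81}$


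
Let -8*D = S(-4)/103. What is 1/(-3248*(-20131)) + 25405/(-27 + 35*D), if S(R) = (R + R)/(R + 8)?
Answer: -684380748916591/725059676432 ≈ -943.90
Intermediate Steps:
S(R) = 2*R/(8 + R) (S(R) = (2*R)/(8 + R) = 2*R/(8 + R))
D = 1/412 (D = -2*(-4)/(8 - 4)/(8*103) = -2*(-4)/4/(8*103) = -2*(-4)*(¼)/(8*103) = -(-1)/(4*103) = -⅛*(-2/103) = 1/412 ≈ 0.0024272)
1/(-3248*(-20131)) + 25405/(-27 + 35*D) = 1/(-3248*(-20131)) + 25405/(-27 + 35*(1/412)) = -1/3248*(-1/20131) + 25405/(-27 + 35/412) = 1/65385488 + 25405/(-11089/412) = 1/65385488 + 25405*(-412/11089) = 1/65385488 - 10466860/11089 = -684380748916591/725059676432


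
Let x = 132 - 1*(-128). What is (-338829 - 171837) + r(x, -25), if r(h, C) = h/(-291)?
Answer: -148604066/291 ≈ -5.1067e+5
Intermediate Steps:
x = 260 (x = 132 + 128 = 260)
r(h, C) = -h/291 (r(h, C) = h*(-1/291) = -h/291)
(-338829 - 171837) + r(x, -25) = (-338829 - 171837) - 1/291*260 = -510666 - 260/291 = -148604066/291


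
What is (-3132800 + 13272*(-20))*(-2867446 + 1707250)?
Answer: 3942624455040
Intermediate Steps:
(-3132800 + 13272*(-20))*(-2867446 + 1707250) = (-3132800 - 265440)*(-1160196) = -3398240*(-1160196) = 3942624455040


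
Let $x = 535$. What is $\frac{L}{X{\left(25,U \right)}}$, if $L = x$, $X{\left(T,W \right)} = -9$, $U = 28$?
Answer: $- \frac{535}{9} \approx -59.444$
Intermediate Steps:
$L = 535$
$\frac{L}{X{\left(25,U \right)}} = \frac{535}{-9} = 535 \left(- \frac{1}{9}\right) = - \frac{535}{9}$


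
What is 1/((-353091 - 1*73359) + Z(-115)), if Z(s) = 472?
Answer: -1/425978 ≈ -2.3475e-6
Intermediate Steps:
1/((-353091 - 1*73359) + Z(-115)) = 1/((-353091 - 1*73359) + 472) = 1/((-353091 - 73359) + 472) = 1/(-426450 + 472) = 1/(-425978) = -1/425978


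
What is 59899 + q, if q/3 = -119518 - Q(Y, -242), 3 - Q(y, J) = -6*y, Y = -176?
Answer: -295496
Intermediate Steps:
Q(y, J) = 3 + 6*y (Q(y, J) = 3 - (-6)*y = 3 + 6*y)
q = -355395 (q = 3*(-119518 - (3 + 6*(-176))) = 3*(-119518 - (3 - 1056)) = 3*(-119518 - 1*(-1053)) = 3*(-119518 + 1053) = 3*(-118465) = -355395)
59899 + q = 59899 - 355395 = -295496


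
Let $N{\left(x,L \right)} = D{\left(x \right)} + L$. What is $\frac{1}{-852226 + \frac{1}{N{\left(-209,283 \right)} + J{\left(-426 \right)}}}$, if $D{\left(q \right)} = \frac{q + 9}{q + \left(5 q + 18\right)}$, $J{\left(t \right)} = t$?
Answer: $- \frac{44137}{37614699271} \approx -1.1734 \cdot 10^{-6}$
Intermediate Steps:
$D{\left(q \right)} = \frac{9 + q}{18 + 6 q}$ ($D{\left(q \right)} = \frac{9 + q}{q + \left(18 + 5 q\right)} = \frac{9 + q}{18 + 6 q}$)
$N{\left(x,L \right)} = L + \frac{9 + x}{6 \left(3 + x\right)}$ ($N{\left(x,L \right)} = \frac{9 + x}{6 \left(3 + x\right)} + L = L + \frac{9 + x}{6 \left(3 + x\right)}$)
$\frac{1}{-852226 + \frac{1}{N{\left(-209,283 \right)} + J{\left(-426 \right)}}} = \frac{1}{-852226 + \frac{1}{\frac{9 - 209 + 6 \cdot 283 \left(3 - 209\right)}{6 \left(3 - 209\right)} - 426}} = \frac{1}{-852226 + \frac{1}{\frac{9 - 209 + 6 \cdot 283 \left(-206\right)}{6 \left(-206\right)} - 426}} = \frac{1}{-852226 + \frac{1}{\frac{1}{6} \left(- \frac{1}{206}\right) \left(9 - 209 - 349788\right) - 426}} = \frac{1}{-852226 + \frac{1}{\frac{1}{6} \left(- \frac{1}{206}\right) \left(-349988\right) - 426}} = \frac{1}{-852226 + \frac{1}{\frac{87497}{309} - 426}} = \frac{1}{-852226 + \frac{1}{- \frac{44137}{309}}} = \frac{1}{-852226 - \frac{309}{44137}} = \frac{1}{- \frac{37614699271}{44137}} = - \frac{44137}{37614699271}$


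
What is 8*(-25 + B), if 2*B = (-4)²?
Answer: -136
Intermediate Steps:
B = 8 (B = (½)*(-4)² = (½)*16 = 8)
8*(-25 + B) = 8*(-25 + 8) = 8*(-17) = -136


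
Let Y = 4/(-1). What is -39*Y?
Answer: 156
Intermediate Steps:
Y = -4 (Y = 4*(-1) = -4)
-39*Y = -39*(-4) = 156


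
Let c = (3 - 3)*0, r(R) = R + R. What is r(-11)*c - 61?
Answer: -61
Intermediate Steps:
r(R) = 2*R
c = 0 (c = 0*0 = 0)
r(-11)*c - 61 = (2*(-11))*0 - 61 = -22*0 - 61 = 0 - 61 = -61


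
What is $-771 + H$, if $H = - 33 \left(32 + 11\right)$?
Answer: $-2190$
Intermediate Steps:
$H = -1419$ ($H = \left(-33\right) 43 = -1419$)
$-771 + H = -771 - 1419 = -2190$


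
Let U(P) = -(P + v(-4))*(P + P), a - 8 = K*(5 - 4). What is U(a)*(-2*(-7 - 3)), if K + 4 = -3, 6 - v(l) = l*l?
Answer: 360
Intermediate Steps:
v(l) = 6 - l**2 (v(l) = 6 - l*l = 6 - l**2)
K = -7 (K = -4 - 3 = -7)
a = 1 (a = 8 - 7*(5 - 4) = 8 - 7*1 = 8 - 7 = 1)
U(P) = -2*P*(-10 + P) (U(P) = -(P + (6 - 1*(-4)**2))*(P + P) = -(P + (6 - 1*16))*2*P = -(P + (6 - 16))*2*P = -(P - 10)*2*P = -(-10 + P)*2*P = -2*P*(-10 + P))
U(a)*(-2*(-7 - 3)) = (2*1*(10 - 1*1))*(-2*(-7 - 3)) = (2*1*(10 - 1))*(-2*(-10)) = (2*1*9)*20 = 18*20 = 360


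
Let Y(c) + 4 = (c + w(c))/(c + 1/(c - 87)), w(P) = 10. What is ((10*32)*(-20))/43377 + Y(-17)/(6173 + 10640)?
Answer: -8288061652/56092490403 ≈ -0.14776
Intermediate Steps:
Y(c) = -4 + (10 + c)/(c + 1/(-87 + c)) (Y(c) = -4 + (c + 10)/(c + 1/(c - 87)) = -4 + (10 + c)/(c + 1/(-87 + c)))
((10*32)*(-20))/43377 + Y(-17)/(6173 + 10640) = ((10*32)*(-20))/43377 + ((-874 - 3*(-17)² + 271*(-17))/(1 + (-17)² - 87*(-17)))/(6173 + 10640) = (320*(-20))*(1/43377) + ((-874 - 3*289 - 4607)/(1 + 289 + 1479))/16813 = -6400*1/43377 + ((-874 - 867 - 4607)/1769)*(1/16813) = -6400/43377 + ((1/1769)*(-6348))*(1/16813) = -6400/43377 - 6348/1769*1/16813 = -6400/43377 - 276/1293139 = -8288061652/56092490403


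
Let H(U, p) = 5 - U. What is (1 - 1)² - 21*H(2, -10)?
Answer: -63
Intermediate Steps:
(1 - 1)² - 21*H(2, -10) = (1 - 1)² - 21*(5 - 1*2) = 0² - 21*(5 - 2) = 0 - 21*3 = 0 - 63 = -63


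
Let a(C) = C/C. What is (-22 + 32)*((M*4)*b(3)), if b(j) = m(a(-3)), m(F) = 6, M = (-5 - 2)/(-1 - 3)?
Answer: 420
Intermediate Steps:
M = 7/4 (M = -7/(-4) = -7*(-1/4) = 7/4 ≈ 1.7500)
a(C) = 1
b(j) = 6
(-22 + 32)*((M*4)*b(3)) = (-22 + 32)*(((7/4)*4)*6) = 10*(7*6) = 10*42 = 420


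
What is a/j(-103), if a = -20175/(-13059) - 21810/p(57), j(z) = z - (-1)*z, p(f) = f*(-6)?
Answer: -900360/2839607 ≈ -0.31707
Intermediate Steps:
p(f) = -6*f
j(z) = 2*z (j(z) = z + z = 2*z)
a = 1800720/27569 (a = -20175/(-13059) - 21810/((-6*57)) = -20175*(-1/13059) - 21810/(-342) = 6725/4353 - 21810*(-1/342) = 6725/4353 + 3635/57 = 1800720/27569 ≈ 65.317)
a/j(-103) = 1800720/(27569*((2*(-103)))) = (1800720/27569)/(-206) = (1800720/27569)*(-1/206) = -900360/2839607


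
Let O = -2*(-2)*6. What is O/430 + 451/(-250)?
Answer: -18793/10750 ≈ -1.7482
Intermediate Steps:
O = 24 (O = 4*6 = 24)
O/430 + 451/(-250) = 24/430 + 451/(-250) = 24*(1/430) + 451*(-1/250) = 12/215 - 451/250 = -18793/10750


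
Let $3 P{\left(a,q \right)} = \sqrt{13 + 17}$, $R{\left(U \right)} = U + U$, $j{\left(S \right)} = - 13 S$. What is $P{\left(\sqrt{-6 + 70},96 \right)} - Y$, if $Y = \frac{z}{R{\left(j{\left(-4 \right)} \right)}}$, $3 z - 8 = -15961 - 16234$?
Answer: $\frac{10729}{104} + \frac{\sqrt{30}}{3} \approx 104.99$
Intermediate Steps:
$R{\left(U \right)} = 2 U$
$z = -10729$ ($z = \frac{8}{3} + \frac{-15961 - 16234}{3} = \frac{8}{3} + \frac{1}{3} \left(-32195\right) = \frac{8}{3} - \frac{32195}{3} = -10729$)
$P{\left(a,q \right)} = \frac{\sqrt{30}}{3}$ ($P{\left(a,q \right)} = \frac{\sqrt{13 + 17}}{3} = \frac{\sqrt{30}}{3}$)
$Y = - \frac{10729}{104}$ ($Y = - \frac{10729}{2 \left(\left(-13\right) \left(-4\right)\right)} = - \frac{10729}{2 \cdot 52} = - \frac{10729}{104} \approx -103.16$)
$P{\left(\sqrt{-6 + 70},96 \right)} - Y = \frac{\sqrt{30}}{3} - - \frac{10729}{104} = \frac{\sqrt{30}}{3} + \frac{10729}{104} = \frac{10729}{104} + \frac{\sqrt{30}}{3}$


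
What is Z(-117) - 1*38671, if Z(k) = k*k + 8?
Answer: -24974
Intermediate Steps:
Z(k) = 8 + k² (Z(k) = k² + 8 = 8 + k²)
Z(-117) - 1*38671 = (8 + (-117)²) - 1*38671 = (8 + 13689) - 38671 = 13697 - 38671 = -24974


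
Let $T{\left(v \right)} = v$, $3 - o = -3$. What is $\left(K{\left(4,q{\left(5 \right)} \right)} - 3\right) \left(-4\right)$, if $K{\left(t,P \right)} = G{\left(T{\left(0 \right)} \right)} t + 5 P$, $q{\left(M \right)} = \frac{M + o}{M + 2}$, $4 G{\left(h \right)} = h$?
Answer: $- \frac{136}{7} \approx -19.429$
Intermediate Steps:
$o = 6$ ($o = 3 - -3 = 3 + 3 = 6$)
$G{\left(h \right)} = \frac{h}{4}$
$q{\left(M \right)} = \frac{6 + M}{2 + M}$ ($q{\left(M \right)} = \frac{M + 6}{M + 2} = \frac{6 + M}{2 + M}$)
$K{\left(t,P \right)} = 5 P$ ($K{\left(t,P \right)} = \frac{1}{4} \cdot 0 t + 5 P = 0 t + 5 P = 0 + 5 P = 5 P$)
$\left(K{\left(4,q{\left(5 \right)} \right)} - 3\right) \left(-4\right) = \left(5 \frac{6 + 5}{2 + 5} - 3\right) \left(-4\right) = \left(5 \cdot \frac{1}{7} \cdot 11 - 3\right) \left(-4\right) = \left(5 \cdot \frac{11}{7} - 3\right) \left(-4\right) = \left(\frac{55}{7} - 3\right) \left(-4\right) = \frac{34}{7} \left(-4\right) = - \frac{136}{7}$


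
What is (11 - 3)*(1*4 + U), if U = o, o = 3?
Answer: 56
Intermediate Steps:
U = 3
(11 - 3)*(1*4 + U) = (11 - 3)*(1*4 + 3) = 8*(4 + 3) = 8*7 = 56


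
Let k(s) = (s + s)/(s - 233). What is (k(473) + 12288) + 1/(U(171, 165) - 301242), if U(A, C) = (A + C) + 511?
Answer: 88618507583/7209480 ≈ 12292.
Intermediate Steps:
U(A, C) = 511 + A + C
k(s) = 2*s/(-233 + s) (k(s) = (2*s)/(-233 + s) = 2*s/(-233 + s))
(k(473) + 12288) + 1/(U(171, 165) - 301242) = (2*473/(-233 + 473) + 12288) + 1/((511 + 171 + 165) - 301242) = (2*473/240 + 12288) + 1/(847 - 301242) = (2*473*(1/240) + 12288) + 1/(-300395) = (473/120 + 12288) - 1/300395 = 1475033/120 - 1/300395 = 88618507583/7209480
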